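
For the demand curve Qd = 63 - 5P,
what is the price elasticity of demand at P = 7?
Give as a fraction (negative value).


dQ/dP = -5
At P = 7: Q = 63 - 5*7 = 28
E = (dQ/dP)(P/Q) = (-5)(7/28) = -5/4

-5/4


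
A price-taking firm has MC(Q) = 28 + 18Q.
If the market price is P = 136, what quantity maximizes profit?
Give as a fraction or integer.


In perfect competition, profit is maximized where P = MC.
136 = 28 + 18Q
108 = 18Q
Q* = 108/18 = 6

6


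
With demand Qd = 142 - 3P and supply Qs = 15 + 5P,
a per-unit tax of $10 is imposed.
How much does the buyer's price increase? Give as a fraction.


With a per-unit tax, the buyer's price increase depends on relative slopes.
Supply slope: d = 5, Demand slope: b = 3
Buyer's price increase = d * tax / (b + d)
= 5 * 10 / (3 + 5)
= 50 / 8 = 25/4

25/4


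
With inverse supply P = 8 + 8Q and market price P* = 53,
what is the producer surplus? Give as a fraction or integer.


Minimum supply price (at Q=0): P_min = 8
Quantity supplied at P* = 53:
Q* = (53 - 8)/8 = 45/8
PS = (1/2) * Q* * (P* - P_min)
PS = (1/2) * 45/8 * (53 - 8)
PS = (1/2) * 45/8 * 45 = 2025/16

2025/16


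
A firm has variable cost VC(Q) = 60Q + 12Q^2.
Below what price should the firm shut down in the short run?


AVC(Q) = VC(Q)/Q = 60 + 12Q
AVC is increasing in Q, so minimum AVC is at Q -> 0+.
Min AVC = 60
The firm should shut down if P < 60.

60


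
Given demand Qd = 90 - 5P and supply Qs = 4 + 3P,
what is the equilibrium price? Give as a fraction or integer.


At equilibrium, Qd = Qs.
90 - 5P = 4 + 3P
90 - 4 = 5P + 3P
86 = 8P
P* = 86/8 = 43/4

43/4


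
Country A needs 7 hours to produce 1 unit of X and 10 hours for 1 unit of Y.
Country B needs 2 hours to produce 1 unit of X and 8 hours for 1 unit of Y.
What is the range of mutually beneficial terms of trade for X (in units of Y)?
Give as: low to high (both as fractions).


Opportunity cost of X for Country A = hours_X / hours_Y = 7/10 = 7/10 units of Y
Opportunity cost of X for Country B = hours_X / hours_Y = 2/8 = 1/4 units of Y
Terms of trade must be between the two opportunity costs.
Range: 1/4 to 7/10

1/4 to 7/10


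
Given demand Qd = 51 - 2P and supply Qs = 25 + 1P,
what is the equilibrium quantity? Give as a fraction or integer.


First find equilibrium price:
51 - 2P = 25 + 1P
P* = 26/3 = 26/3
Then substitute into demand:
Q* = 51 - 2 * 26/3 = 101/3

101/3


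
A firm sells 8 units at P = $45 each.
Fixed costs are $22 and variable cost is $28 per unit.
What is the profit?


Total Revenue = P * Q = 45 * 8 = $360
Total Cost = FC + VC*Q = 22 + 28*8 = $246
Profit = TR - TC = 360 - 246 = $114

$114


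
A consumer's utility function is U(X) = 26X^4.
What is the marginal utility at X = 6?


MU = dU/dX = 26*4*X^(4-1)
MU = 104*X^3
At X = 6:
MU = 104 * 6^3
MU = 104 * 216 = 22464

22464


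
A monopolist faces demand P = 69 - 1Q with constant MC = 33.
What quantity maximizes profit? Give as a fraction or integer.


TR = P*Q = (69 - 1Q)Q = 69Q - 1Q^2
MR = dTR/dQ = 69 - 2Q
Set MR = MC:
69 - 2Q = 33
36 = 2Q
Q* = 36/2 = 18

18


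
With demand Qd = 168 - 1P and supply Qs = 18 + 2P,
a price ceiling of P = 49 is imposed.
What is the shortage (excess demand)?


At P = 49:
Qd = 168 - 1*49 = 119
Qs = 18 + 2*49 = 116
Shortage = Qd - Qs = 119 - 116 = 3

3


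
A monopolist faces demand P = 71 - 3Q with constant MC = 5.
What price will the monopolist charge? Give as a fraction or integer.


MR = 71 - 6Q
Set MR = MC: 71 - 6Q = 5
Q* = 11
Substitute into demand:
P* = 71 - 3*11 = 38

38


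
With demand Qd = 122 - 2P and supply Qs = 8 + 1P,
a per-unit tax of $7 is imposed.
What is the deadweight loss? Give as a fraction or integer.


Pre-tax equilibrium quantity: Q* = 46
Post-tax equilibrium quantity: Q_tax = 124/3
Reduction in quantity: Q* - Q_tax = 14/3
DWL = (1/2) * tax * (Q* - Q_tax)
DWL = (1/2) * 7 * 14/3 = 49/3

49/3


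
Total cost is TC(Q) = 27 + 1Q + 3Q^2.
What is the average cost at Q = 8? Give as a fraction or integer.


TC(8) = 27 + 1*8 + 3*8^2
TC(8) = 27 + 8 + 192 = 227
AC = TC/Q = 227/8 = 227/8

227/8


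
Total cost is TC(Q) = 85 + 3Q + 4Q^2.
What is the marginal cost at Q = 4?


MC = dTC/dQ = 3 + 2*4*Q
At Q = 4:
MC = 3 + 8*4
MC = 3 + 32 = 35

35


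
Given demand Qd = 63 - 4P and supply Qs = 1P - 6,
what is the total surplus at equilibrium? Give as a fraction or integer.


Find equilibrium: 63 - 4P = 1P - 6
63 + 6 = 5P
P* = 69/5 = 69/5
Q* = 1*69/5 - 6 = 39/5
Inverse demand: P = 63/4 - Q/4, so P_max = 63/4
Inverse supply: P = 6 + Q/1, so P_min = 6
CS = (1/2) * 39/5 * (63/4 - 69/5) = 1521/200
PS = (1/2) * 39/5 * (69/5 - 6) = 1521/50
TS = CS + PS = 1521/200 + 1521/50 = 1521/40

1521/40


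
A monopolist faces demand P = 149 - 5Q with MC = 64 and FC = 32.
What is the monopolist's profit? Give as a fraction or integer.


MR = MC: 149 - 10Q = 64
Q* = 17/2
P* = 149 - 5*17/2 = 213/2
Profit = (P* - MC)*Q* - FC
= (213/2 - 64)*17/2 - 32
= 85/2*17/2 - 32
= 1445/4 - 32 = 1317/4

1317/4


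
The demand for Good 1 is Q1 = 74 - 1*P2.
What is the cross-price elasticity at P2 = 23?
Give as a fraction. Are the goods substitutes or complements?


dQ1/dP2 = -1
At P2 = 23: Q1 = 74 - 1*23 = 51
Exy = (dQ1/dP2)(P2/Q1) = -1 * 23 / 51 = -23/51
Since Exy < 0, the goods are complements.

-23/51 (complements)


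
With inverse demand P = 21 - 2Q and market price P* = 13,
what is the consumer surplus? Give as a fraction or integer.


Maximum willingness to pay (at Q=0): P_max = 21
Quantity demanded at P* = 13:
Q* = (21 - 13)/2 = 4
CS = (1/2) * Q* * (P_max - P*)
CS = (1/2) * 4 * (21 - 13)
CS = (1/2) * 4 * 8 = 16

16


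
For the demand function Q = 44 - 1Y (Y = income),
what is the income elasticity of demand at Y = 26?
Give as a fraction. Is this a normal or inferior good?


dQ/dY = -1
At Y = 26: Q = 44 - 1*26 = 18
Ey = (dQ/dY)(Y/Q) = -1 * 26 / 18 = -13/9
Since Ey < 0, this is a inferior good.

-13/9 (inferior good)


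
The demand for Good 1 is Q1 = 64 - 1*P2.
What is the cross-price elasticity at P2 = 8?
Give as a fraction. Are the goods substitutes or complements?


dQ1/dP2 = -1
At P2 = 8: Q1 = 64 - 1*8 = 56
Exy = (dQ1/dP2)(P2/Q1) = -1 * 8 / 56 = -1/7
Since Exy < 0, the goods are complements.

-1/7 (complements)


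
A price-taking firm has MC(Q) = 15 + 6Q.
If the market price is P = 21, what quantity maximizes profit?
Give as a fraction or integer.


In perfect competition, profit is maximized where P = MC.
21 = 15 + 6Q
6 = 6Q
Q* = 6/6 = 1

1


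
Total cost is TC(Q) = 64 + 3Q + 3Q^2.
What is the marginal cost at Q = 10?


MC = dTC/dQ = 3 + 2*3*Q
At Q = 10:
MC = 3 + 6*10
MC = 3 + 60 = 63

63


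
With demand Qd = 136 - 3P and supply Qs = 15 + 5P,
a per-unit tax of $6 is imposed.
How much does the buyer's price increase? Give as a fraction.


With a per-unit tax, the buyer's price increase depends on relative slopes.
Supply slope: d = 5, Demand slope: b = 3
Buyer's price increase = d * tax / (b + d)
= 5 * 6 / (3 + 5)
= 30 / 8 = 15/4

15/4


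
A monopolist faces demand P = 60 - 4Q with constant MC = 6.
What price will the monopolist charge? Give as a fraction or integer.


MR = 60 - 8Q
Set MR = MC: 60 - 8Q = 6
Q* = 27/4
Substitute into demand:
P* = 60 - 4*27/4 = 33

33


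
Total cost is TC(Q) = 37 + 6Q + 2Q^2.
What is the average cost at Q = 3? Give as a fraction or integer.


TC(3) = 37 + 6*3 + 2*3^2
TC(3) = 37 + 18 + 18 = 73
AC = TC/Q = 73/3 = 73/3

73/3


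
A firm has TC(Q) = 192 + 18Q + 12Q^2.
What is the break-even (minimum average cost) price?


AC(Q) = 192/Q + 18 + 12Q
To minimize: dAC/dQ = -192/Q^2 + 12 = 0
Q^2 = 192/12 = 16
Q* = 4
Min AC = 192/4 + 18 + 12*4
Min AC = 48 + 18 + 48 = 114

114


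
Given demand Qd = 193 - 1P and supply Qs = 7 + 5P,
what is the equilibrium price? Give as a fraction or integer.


At equilibrium, Qd = Qs.
193 - 1P = 7 + 5P
193 - 7 = 1P + 5P
186 = 6P
P* = 186/6 = 31

31


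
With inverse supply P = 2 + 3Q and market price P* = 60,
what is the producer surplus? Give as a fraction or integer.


Minimum supply price (at Q=0): P_min = 2
Quantity supplied at P* = 60:
Q* = (60 - 2)/3 = 58/3
PS = (1/2) * Q* * (P* - P_min)
PS = (1/2) * 58/3 * (60 - 2)
PS = (1/2) * 58/3 * 58 = 1682/3

1682/3


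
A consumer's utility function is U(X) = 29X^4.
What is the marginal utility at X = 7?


MU = dU/dX = 29*4*X^(4-1)
MU = 116*X^3
At X = 7:
MU = 116 * 7^3
MU = 116 * 343 = 39788

39788


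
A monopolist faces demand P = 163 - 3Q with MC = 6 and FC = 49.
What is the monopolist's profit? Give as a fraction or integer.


MR = MC: 163 - 6Q = 6
Q* = 157/6
P* = 163 - 3*157/6 = 169/2
Profit = (P* - MC)*Q* - FC
= (169/2 - 6)*157/6 - 49
= 157/2*157/6 - 49
= 24649/12 - 49 = 24061/12

24061/12


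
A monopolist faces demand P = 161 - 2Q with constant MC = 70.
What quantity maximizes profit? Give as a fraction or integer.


TR = P*Q = (161 - 2Q)Q = 161Q - 2Q^2
MR = dTR/dQ = 161 - 4Q
Set MR = MC:
161 - 4Q = 70
91 = 4Q
Q* = 91/4 = 91/4

91/4


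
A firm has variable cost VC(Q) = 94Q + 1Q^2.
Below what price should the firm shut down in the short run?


AVC(Q) = VC(Q)/Q = 94 + 1Q
AVC is increasing in Q, so minimum AVC is at Q -> 0+.
Min AVC = 94
The firm should shut down if P < 94.

94


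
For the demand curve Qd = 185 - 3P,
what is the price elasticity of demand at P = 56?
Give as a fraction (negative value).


dQ/dP = -3
At P = 56: Q = 185 - 3*56 = 17
E = (dQ/dP)(P/Q) = (-3)(56/17) = -168/17

-168/17


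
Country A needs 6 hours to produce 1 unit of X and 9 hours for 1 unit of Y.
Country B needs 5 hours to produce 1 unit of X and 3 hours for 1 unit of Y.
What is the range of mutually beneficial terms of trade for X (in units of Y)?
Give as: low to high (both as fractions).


Opportunity cost of X for Country A = hours_X / hours_Y = 6/9 = 2/3 units of Y
Opportunity cost of X for Country B = hours_X / hours_Y = 5/3 = 5/3 units of Y
Terms of trade must be between the two opportunity costs.
Range: 2/3 to 5/3

2/3 to 5/3


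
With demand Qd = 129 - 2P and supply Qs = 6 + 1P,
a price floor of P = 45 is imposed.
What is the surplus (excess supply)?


At P = 45:
Qd = 129 - 2*45 = 39
Qs = 6 + 1*45 = 51
Surplus = Qs - Qd = 51 - 39 = 12

12


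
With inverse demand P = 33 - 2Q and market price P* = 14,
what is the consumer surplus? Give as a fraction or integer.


Maximum willingness to pay (at Q=0): P_max = 33
Quantity demanded at P* = 14:
Q* = (33 - 14)/2 = 19/2
CS = (1/2) * Q* * (P_max - P*)
CS = (1/2) * 19/2 * (33 - 14)
CS = (1/2) * 19/2 * 19 = 361/4

361/4


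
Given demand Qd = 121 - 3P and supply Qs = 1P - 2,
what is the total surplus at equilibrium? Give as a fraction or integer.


Find equilibrium: 121 - 3P = 1P - 2
121 + 2 = 4P
P* = 123/4 = 123/4
Q* = 1*123/4 - 2 = 115/4
Inverse demand: P = 121/3 - Q/3, so P_max = 121/3
Inverse supply: P = 2 + Q/1, so P_min = 2
CS = (1/2) * 115/4 * (121/3 - 123/4) = 13225/96
PS = (1/2) * 115/4 * (123/4 - 2) = 13225/32
TS = CS + PS = 13225/96 + 13225/32 = 13225/24

13225/24


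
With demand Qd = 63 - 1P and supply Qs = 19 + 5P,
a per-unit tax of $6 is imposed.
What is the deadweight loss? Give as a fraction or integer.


Pre-tax equilibrium quantity: Q* = 167/3
Post-tax equilibrium quantity: Q_tax = 152/3
Reduction in quantity: Q* - Q_tax = 5
DWL = (1/2) * tax * (Q* - Q_tax)
DWL = (1/2) * 6 * 5 = 15

15


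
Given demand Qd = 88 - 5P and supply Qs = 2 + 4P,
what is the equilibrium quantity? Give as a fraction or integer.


First find equilibrium price:
88 - 5P = 2 + 4P
P* = 86/9 = 86/9
Then substitute into demand:
Q* = 88 - 5 * 86/9 = 362/9

362/9


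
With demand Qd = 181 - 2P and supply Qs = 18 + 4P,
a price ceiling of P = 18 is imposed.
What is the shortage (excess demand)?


At P = 18:
Qd = 181 - 2*18 = 145
Qs = 18 + 4*18 = 90
Shortage = Qd - Qs = 145 - 90 = 55

55


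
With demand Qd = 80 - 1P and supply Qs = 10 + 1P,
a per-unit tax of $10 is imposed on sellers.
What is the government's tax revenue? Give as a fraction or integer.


With tax on sellers, new supply: Qs' = 10 + 1(P - 10)
= 0 + 1P
New equilibrium quantity:
Q_new = 40
Tax revenue = tax * Q_new = 10 * 40 = 400

400


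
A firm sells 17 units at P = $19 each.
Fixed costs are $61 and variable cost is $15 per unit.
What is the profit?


Total Revenue = P * Q = 19 * 17 = $323
Total Cost = FC + VC*Q = 61 + 15*17 = $316
Profit = TR - TC = 323 - 316 = $7

$7


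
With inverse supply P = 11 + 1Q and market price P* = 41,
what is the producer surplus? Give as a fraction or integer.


Minimum supply price (at Q=0): P_min = 11
Quantity supplied at P* = 41:
Q* = (41 - 11)/1 = 30
PS = (1/2) * Q* * (P* - P_min)
PS = (1/2) * 30 * (41 - 11)
PS = (1/2) * 30 * 30 = 450

450


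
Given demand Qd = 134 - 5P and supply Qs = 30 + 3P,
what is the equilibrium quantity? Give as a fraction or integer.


First find equilibrium price:
134 - 5P = 30 + 3P
P* = 104/8 = 13
Then substitute into demand:
Q* = 134 - 5 * 13 = 69

69


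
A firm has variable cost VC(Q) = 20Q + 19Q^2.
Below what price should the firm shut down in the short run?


AVC(Q) = VC(Q)/Q = 20 + 19Q
AVC is increasing in Q, so minimum AVC is at Q -> 0+.
Min AVC = 20
The firm should shut down if P < 20.

20


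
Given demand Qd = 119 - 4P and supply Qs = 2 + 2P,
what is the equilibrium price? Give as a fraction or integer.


At equilibrium, Qd = Qs.
119 - 4P = 2 + 2P
119 - 2 = 4P + 2P
117 = 6P
P* = 117/6 = 39/2

39/2


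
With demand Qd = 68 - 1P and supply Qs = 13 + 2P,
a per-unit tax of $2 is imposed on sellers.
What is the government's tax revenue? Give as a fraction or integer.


With tax on sellers, new supply: Qs' = 13 + 2(P - 2)
= 9 + 2P
New equilibrium quantity:
Q_new = 145/3
Tax revenue = tax * Q_new = 2 * 145/3 = 290/3

290/3


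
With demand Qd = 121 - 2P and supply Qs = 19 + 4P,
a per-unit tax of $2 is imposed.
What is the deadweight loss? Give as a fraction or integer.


Pre-tax equilibrium quantity: Q* = 87
Post-tax equilibrium quantity: Q_tax = 253/3
Reduction in quantity: Q* - Q_tax = 8/3
DWL = (1/2) * tax * (Q* - Q_tax)
DWL = (1/2) * 2 * 8/3 = 8/3

8/3


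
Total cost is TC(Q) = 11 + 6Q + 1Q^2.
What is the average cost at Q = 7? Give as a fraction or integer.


TC(7) = 11 + 6*7 + 1*7^2
TC(7) = 11 + 42 + 49 = 102
AC = TC/Q = 102/7 = 102/7

102/7


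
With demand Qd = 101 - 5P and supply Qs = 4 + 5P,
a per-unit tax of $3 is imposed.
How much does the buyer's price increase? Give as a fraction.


With a per-unit tax, the buyer's price increase depends on relative slopes.
Supply slope: d = 5, Demand slope: b = 5
Buyer's price increase = d * tax / (b + d)
= 5 * 3 / (5 + 5)
= 15 / 10 = 3/2

3/2


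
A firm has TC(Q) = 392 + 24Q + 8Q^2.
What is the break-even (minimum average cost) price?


AC(Q) = 392/Q + 24 + 8Q
To minimize: dAC/dQ = -392/Q^2 + 8 = 0
Q^2 = 392/8 = 49
Q* = 7
Min AC = 392/7 + 24 + 8*7
Min AC = 56 + 24 + 56 = 136

136


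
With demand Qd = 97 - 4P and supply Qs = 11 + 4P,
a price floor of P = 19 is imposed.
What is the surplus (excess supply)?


At P = 19:
Qd = 97 - 4*19 = 21
Qs = 11 + 4*19 = 87
Surplus = Qs - Qd = 87 - 21 = 66

66


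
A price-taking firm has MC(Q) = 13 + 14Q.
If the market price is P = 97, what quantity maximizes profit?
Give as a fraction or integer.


In perfect competition, profit is maximized where P = MC.
97 = 13 + 14Q
84 = 14Q
Q* = 84/14 = 6

6


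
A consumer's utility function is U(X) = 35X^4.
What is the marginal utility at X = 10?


MU = dU/dX = 35*4*X^(4-1)
MU = 140*X^3
At X = 10:
MU = 140 * 10^3
MU = 140 * 1000 = 140000

140000


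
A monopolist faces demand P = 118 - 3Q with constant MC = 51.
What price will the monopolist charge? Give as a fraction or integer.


MR = 118 - 6Q
Set MR = MC: 118 - 6Q = 51
Q* = 67/6
Substitute into demand:
P* = 118 - 3*67/6 = 169/2

169/2


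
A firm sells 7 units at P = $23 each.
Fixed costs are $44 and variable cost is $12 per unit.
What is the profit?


Total Revenue = P * Q = 23 * 7 = $161
Total Cost = FC + VC*Q = 44 + 12*7 = $128
Profit = TR - TC = 161 - 128 = $33

$33


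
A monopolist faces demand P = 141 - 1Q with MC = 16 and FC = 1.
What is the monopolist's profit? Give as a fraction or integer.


MR = MC: 141 - 2Q = 16
Q* = 125/2
P* = 141 - 1*125/2 = 157/2
Profit = (P* - MC)*Q* - FC
= (157/2 - 16)*125/2 - 1
= 125/2*125/2 - 1
= 15625/4 - 1 = 15621/4

15621/4


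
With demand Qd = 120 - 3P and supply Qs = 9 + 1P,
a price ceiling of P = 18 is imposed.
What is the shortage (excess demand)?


At P = 18:
Qd = 120 - 3*18 = 66
Qs = 9 + 1*18 = 27
Shortage = Qd - Qs = 66 - 27 = 39

39


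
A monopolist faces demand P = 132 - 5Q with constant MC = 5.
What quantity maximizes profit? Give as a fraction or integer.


TR = P*Q = (132 - 5Q)Q = 132Q - 5Q^2
MR = dTR/dQ = 132 - 10Q
Set MR = MC:
132 - 10Q = 5
127 = 10Q
Q* = 127/10 = 127/10

127/10


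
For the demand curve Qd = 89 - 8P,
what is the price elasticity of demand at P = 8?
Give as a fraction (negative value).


dQ/dP = -8
At P = 8: Q = 89 - 8*8 = 25
E = (dQ/dP)(P/Q) = (-8)(8/25) = -64/25

-64/25


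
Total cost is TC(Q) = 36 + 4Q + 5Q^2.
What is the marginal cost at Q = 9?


MC = dTC/dQ = 4 + 2*5*Q
At Q = 9:
MC = 4 + 10*9
MC = 4 + 90 = 94

94


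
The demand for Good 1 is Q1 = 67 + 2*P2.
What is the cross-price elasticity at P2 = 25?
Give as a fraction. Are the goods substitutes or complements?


dQ1/dP2 = 2
At P2 = 25: Q1 = 67 + 2*25 = 117
Exy = (dQ1/dP2)(P2/Q1) = 2 * 25 / 117 = 50/117
Since Exy > 0, the goods are substitutes.

50/117 (substitutes)


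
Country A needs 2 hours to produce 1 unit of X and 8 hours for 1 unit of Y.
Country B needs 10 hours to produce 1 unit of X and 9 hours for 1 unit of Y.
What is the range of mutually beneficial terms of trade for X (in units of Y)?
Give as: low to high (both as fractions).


Opportunity cost of X for Country A = hours_X / hours_Y = 2/8 = 1/4 units of Y
Opportunity cost of X for Country B = hours_X / hours_Y = 10/9 = 10/9 units of Y
Terms of trade must be between the two opportunity costs.
Range: 1/4 to 10/9

1/4 to 10/9


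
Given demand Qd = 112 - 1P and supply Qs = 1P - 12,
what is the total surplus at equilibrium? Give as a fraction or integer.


Find equilibrium: 112 - 1P = 1P - 12
112 + 12 = 2P
P* = 124/2 = 62
Q* = 1*62 - 12 = 50
Inverse demand: P = 112 - Q/1, so P_max = 112
Inverse supply: P = 12 + Q/1, so P_min = 12
CS = (1/2) * 50 * (112 - 62) = 1250
PS = (1/2) * 50 * (62 - 12) = 1250
TS = CS + PS = 1250 + 1250 = 2500

2500


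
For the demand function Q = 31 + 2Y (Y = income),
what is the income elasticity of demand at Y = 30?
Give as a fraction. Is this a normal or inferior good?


dQ/dY = 2
At Y = 30: Q = 31 + 2*30 = 91
Ey = (dQ/dY)(Y/Q) = 2 * 30 / 91 = 60/91
Since Ey > 0, this is a normal good.

60/91 (normal good)


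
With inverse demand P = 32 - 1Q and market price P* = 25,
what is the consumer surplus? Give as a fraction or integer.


Maximum willingness to pay (at Q=0): P_max = 32
Quantity demanded at P* = 25:
Q* = (32 - 25)/1 = 7
CS = (1/2) * Q* * (P_max - P*)
CS = (1/2) * 7 * (32 - 25)
CS = (1/2) * 7 * 7 = 49/2

49/2


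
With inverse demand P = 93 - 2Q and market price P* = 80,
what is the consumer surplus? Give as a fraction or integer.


Maximum willingness to pay (at Q=0): P_max = 93
Quantity demanded at P* = 80:
Q* = (93 - 80)/2 = 13/2
CS = (1/2) * Q* * (P_max - P*)
CS = (1/2) * 13/2 * (93 - 80)
CS = (1/2) * 13/2 * 13 = 169/4

169/4


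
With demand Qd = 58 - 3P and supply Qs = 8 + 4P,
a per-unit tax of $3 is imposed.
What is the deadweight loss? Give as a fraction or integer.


Pre-tax equilibrium quantity: Q* = 256/7
Post-tax equilibrium quantity: Q_tax = 220/7
Reduction in quantity: Q* - Q_tax = 36/7
DWL = (1/2) * tax * (Q* - Q_tax)
DWL = (1/2) * 3 * 36/7 = 54/7

54/7


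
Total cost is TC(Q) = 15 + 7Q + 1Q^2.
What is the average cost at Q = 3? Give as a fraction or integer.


TC(3) = 15 + 7*3 + 1*3^2
TC(3) = 15 + 21 + 9 = 45
AC = TC/Q = 45/3 = 15

15


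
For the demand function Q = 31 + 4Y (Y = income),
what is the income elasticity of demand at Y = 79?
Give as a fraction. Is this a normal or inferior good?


dQ/dY = 4
At Y = 79: Q = 31 + 4*79 = 347
Ey = (dQ/dY)(Y/Q) = 4 * 79 / 347 = 316/347
Since Ey > 0, this is a normal good.

316/347 (normal good)


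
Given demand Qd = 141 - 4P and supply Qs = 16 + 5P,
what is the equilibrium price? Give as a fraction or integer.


At equilibrium, Qd = Qs.
141 - 4P = 16 + 5P
141 - 16 = 4P + 5P
125 = 9P
P* = 125/9 = 125/9

125/9


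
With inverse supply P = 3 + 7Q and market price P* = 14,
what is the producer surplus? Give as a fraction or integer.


Minimum supply price (at Q=0): P_min = 3
Quantity supplied at P* = 14:
Q* = (14 - 3)/7 = 11/7
PS = (1/2) * Q* * (P* - P_min)
PS = (1/2) * 11/7 * (14 - 3)
PS = (1/2) * 11/7 * 11 = 121/14

121/14


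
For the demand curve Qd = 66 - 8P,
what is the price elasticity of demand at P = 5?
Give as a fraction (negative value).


dQ/dP = -8
At P = 5: Q = 66 - 8*5 = 26
E = (dQ/dP)(P/Q) = (-8)(5/26) = -20/13

-20/13


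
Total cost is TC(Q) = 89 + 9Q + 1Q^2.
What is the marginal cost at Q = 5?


MC = dTC/dQ = 9 + 2*1*Q
At Q = 5:
MC = 9 + 2*5
MC = 9 + 10 = 19

19


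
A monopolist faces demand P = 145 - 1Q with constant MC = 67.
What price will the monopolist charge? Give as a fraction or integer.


MR = 145 - 2Q
Set MR = MC: 145 - 2Q = 67
Q* = 39
Substitute into demand:
P* = 145 - 1*39 = 106

106


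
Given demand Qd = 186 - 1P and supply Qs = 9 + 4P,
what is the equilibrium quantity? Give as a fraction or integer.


First find equilibrium price:
186 - 1P = 9 + 4P
P* = 177/5 = 177/5
Then substitute into demand:
Q* = 186 - 1 * 177/5 = 753/5

753/5


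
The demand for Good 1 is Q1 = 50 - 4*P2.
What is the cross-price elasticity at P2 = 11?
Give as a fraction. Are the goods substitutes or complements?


dQ1/dP2 = -4
At P2 = 11: Q1 = 50 - 4*11 = 6
Exy = (dQ1/dP2)(P2/Q1) = -4 * 11 / 6 = -22/3
Since Exy < 0, the goods are complements.

-22/3 (complements)


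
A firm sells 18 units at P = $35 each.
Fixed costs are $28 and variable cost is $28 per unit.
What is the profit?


Total Revenue = P * Q = 35 * 18 = $630
Total Cost = FC + VC*Q = 28 + 28*18 = $532
Profit = TR - TC = 630 - 532 = $98

$98


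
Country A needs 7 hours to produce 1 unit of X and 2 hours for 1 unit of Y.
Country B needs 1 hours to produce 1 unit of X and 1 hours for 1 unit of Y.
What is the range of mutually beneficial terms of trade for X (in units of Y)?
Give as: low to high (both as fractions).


Opportunity cost of X for Country A = hours_X / hours_Y = 7/2 = 7/2 units of Y
Opportunity cost of X for Country B = hours_X / hours_Y = 1/1 = 1 units of Y
Terms of trade must be between the two opportunity costs.
Range: 1 to 7/2

1 to 7/2


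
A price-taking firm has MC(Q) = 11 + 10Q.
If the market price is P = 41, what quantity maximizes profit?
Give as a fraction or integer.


In perfect competition, profit is maximized where P = MC.
41 = 11 + 10Q
30 = 10Q
Q* = 30/10 = 3

3


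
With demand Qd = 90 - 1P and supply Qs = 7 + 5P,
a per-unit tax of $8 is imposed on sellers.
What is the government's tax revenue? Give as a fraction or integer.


With tax on sellers, new supply: Qs' = 7 + 5(P - 8)
= 5P - 33
New equilibrium quantity:
Q_new = 139/2
Tax revenue = tax * Q_new = 8 * 139/2 = 556

556


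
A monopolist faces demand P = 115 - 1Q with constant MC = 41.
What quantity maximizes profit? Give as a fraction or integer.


TR = P*Q = (115 - 1Q)Q = 115Q - 1Q^2
MR = dTR/dQ = 115 - 2Q
Set MR = MC:
115 - 2Q = 41
74 = 2Q
Q* = 74/2 = 37

37


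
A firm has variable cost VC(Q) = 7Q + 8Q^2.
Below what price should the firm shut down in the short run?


AVC(Q) = VC(Q)/Q = 7 + 8Q
AVC is increasing in Q, so minimum AVC is at Q -> 0+.
Min AVC = 7
The firm should shut down if P < 7.

7


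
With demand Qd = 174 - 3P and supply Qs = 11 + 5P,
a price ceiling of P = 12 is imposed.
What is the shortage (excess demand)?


At P = 12:
Qd = 174 - 3*12 = 138
Qs = 11 + 5*12 = 71
Shortage = Qd - Qs = 138 - 71 = 67

67


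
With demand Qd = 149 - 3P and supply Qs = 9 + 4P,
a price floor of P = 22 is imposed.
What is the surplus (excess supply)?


At P = 22:
Qd = 149 - 3*22 = 83
Qs = 9 + 4*22 = 97
Surplus = Qs - Qd = 97 - 83 = 14

14


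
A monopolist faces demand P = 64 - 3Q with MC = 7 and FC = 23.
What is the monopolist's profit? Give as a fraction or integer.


MR = MC: 64 - 6Q = 7
Q* = 19/2
P* = 64 - 3*19/2 = 71/2
Profit = (P* - MC)*Q* - FC
= (71/2 - 7)*19/2 - 23
= 57/2*19/2 - 23
= 1083/4 - 23 = 991/4

991/4


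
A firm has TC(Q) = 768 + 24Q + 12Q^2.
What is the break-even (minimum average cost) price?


AC(Q) = 768/Q + 24 + 12Q
To minimize: dAC/dQ = -768/Q^2 + 12 = 0
Q^2 = 768/12 = 64
Q* = 8
Min AC = 768/8 + 24 + 12*8
Min AC = 96 + 24 + 96 = 216

216


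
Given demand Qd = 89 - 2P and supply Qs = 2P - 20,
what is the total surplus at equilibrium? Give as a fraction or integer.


Find equilibrium: 89 - 2P = 2P - 20
89 + 20 = 4P
P* = 109/4 = 109/4
Q* = 2*109/4 - 20 = 69/2
Inverse demand: P = 89/2 - Q/2, so P_max = 89/2
Inverse supply: P = 10 + Q/2, so P_min = 10
CS = (1/2) * 69/2 * (89/2 - 109/4) = 4761/16
PS = (1/2) * 69/2 * (109/4 - 10) = 4761/16
TS = CS + PS = 4761/16 + 4761/16 = 4761/8

4761/8


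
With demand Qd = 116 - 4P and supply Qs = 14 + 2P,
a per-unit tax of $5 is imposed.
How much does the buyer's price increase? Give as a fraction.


With a per-unit tax, the buyer's price increase depends on relative slopes.
Supply slope: d = 2, Demand slope: b = 4
Buyer's price increase = d * tax / (b + d)
= 2 * 5 / (4 + 2)
= 10 / 6 = 5/3

5/3


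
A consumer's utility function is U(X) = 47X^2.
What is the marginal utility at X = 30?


MU = dU/dX = 47*2*X^(2-1)
MU = 94*X^1
At X = 30:
MU = 94 * 30^1
MU = 94 * 30 = 2820

2820


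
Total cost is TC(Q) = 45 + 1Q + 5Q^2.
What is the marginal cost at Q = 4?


MC = dTC/dQ = 1 + 2*5*Q
At Q = 4:
MC = 1 + 10*4
MC = 1 + 40 = 41

41


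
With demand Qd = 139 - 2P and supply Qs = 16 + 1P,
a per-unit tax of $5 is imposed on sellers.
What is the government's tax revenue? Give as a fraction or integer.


With tax on sellers, new supply: Qs' = 16 + 1(P - 5)
= 11 + 1P
New equilibrium quantity:
Q_new = 161/3
Tax revenue = tax * Q_new = 5 * 161/3 = 805/3

805/3


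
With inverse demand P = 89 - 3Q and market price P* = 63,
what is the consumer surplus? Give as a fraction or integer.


Maximum willingness to pay (at Q=0): P_max = 89
Quantity demanded at P* = 63:
Q* = (89 - 63)/3 = 26/3
CS = (1/2) * Q* * (P_max - P*)
CS = (1/2) * 26/3 * (89 - 63)
CS = (1/2) * 26/3 * 26 = 338/3

338/3


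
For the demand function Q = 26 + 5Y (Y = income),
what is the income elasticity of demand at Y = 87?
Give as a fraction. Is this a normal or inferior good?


dQ/dY = 5
At Y = 87: Q = 26 + 5*87 = 461
Ey = (dQ/dY)(Y/Q) = 5 * 87 / 461 = 435/461
Since Ey > 0, this is a normal good.

435/461 (normal good)


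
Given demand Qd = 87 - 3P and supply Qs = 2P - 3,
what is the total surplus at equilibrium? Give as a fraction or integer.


Find equilibrium: 87 - 3P = 2P - 3
87 + 3 = 5P
P* = 90/5 = 18
Q* = 2*18 - 3 = 33
Inverse demand: P = 29 - Q/3, so P_max = 29
Inverse supply: P = 3/2 + Q/2, so P_min = 3/2
CS = (1/2) * 33 * (29 - 18) = 363/2
PS = (1/2) * 33 * (18 - 3/2) = 1089/4
TS = CS + PS = 363/2 + 1089/4 = 1815/4

1815/4


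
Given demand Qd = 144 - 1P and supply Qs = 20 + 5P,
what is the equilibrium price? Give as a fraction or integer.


At equilibrium, Qd = Qs.
144 - 1P = 20 + 5P
144 - 20 = 1P + 5P
124 = 6P
P* = 124/6 = 62/3

62/3


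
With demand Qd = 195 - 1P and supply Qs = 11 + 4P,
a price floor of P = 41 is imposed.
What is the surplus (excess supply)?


At P = 41:
Qd = 195 - 1*41 = 154
Qs = 11 + 4*41 = 175
Surplus = Qs - Qd = 175 - 154 = 21

21


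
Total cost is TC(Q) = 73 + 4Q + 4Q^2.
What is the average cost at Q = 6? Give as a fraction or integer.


TC(6) = 73 + 4*6 + 4*6^2
TC(6) = 73 + 24 + 144 = 241
AC = TC/Q = 241/6 = 241/6

241/6


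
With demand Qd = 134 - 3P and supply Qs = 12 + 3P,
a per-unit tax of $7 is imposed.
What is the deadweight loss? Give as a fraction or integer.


Pre-tax equilibrium quantity: Q* = 73
Post-tax equilibrium quantity: Q_tax = 125/2
Reduction in quantity: Q* - Q_tax = 21/2
DWL = (1/2) * tax * (Q* - Q_tax)
DWL = (1/2) * 7 * 21/2 = 147/4

147/4


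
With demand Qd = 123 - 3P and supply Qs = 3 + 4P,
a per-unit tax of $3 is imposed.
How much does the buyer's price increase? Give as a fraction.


With a per-unit tax, the buyer's price increase depends on relative slopes.
Supply slope: d = 4, Demand slope: b = 3
Buyer's price increase = d * tax / (b + d)
= 4 * 3 / (3 + 4)
= 12 / 7 = 12/7

12/7


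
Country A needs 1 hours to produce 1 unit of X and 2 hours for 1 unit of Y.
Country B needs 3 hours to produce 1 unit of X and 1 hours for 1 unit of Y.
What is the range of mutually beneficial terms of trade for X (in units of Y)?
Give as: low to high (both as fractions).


Opportunity cost of X for Country A = hours_X / hours_Y = 1/2 = 1/2 units of Y
Opportunity cost of X for Country B = hours_X / hours_Y = 3/1 = 3 units of Y
Terms of trade must be between the two opportunity costs.
Range: 1/2 to 3

1/2 to 3


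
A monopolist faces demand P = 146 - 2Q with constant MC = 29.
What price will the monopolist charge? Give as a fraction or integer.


MR = 146 - 4Q
Set MR = MC: 146 - 4Q = 29
Q* = 117/4
Substitute into demand:
P* = 146 - 2*117/4 = 175/2

175/2


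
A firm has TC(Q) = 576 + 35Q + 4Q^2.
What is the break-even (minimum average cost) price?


AC(Q) = 576/Q + 35 + 4Q
To minimize: dAC/dQ = -576/Q^2 + 4 = 0
Q^2 = 576/4 = 144
Q* = 12
Min AC = 576/12 + 35 + 4*12
Min AC = 48 + 35 + 48 = 131

131


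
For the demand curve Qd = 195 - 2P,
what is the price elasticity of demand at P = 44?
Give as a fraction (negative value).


dQ/dP = -2
At P = 44: Q = 195 - 2*44 = 107
E = (dQ/dP)(P/Q) = (-2)(44/107) = -88/107

-88/107


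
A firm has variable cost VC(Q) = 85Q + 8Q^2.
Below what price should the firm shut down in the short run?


AVC(Q) = VC(Q)/Q = 85 + 8Q
AVC is increasing in Q, so minimum AVC is at Q -> 0+.
Min AVC = 85
The firm should shut down if P < 85.

85


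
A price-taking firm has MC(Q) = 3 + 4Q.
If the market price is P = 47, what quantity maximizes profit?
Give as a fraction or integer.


In perfect competition, profit is maximized where P = MC.
47 = 3 + 4Q
44 = 4Q
Q* = 44/4 = 11

11


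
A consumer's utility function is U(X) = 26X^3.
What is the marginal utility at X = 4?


MU = dU/dX = 26*3*X^(3-1)
MU = 78*X^2
At X = 4:
MU = 78 * 4^2
MU = 78 * 16 = 1248

1248


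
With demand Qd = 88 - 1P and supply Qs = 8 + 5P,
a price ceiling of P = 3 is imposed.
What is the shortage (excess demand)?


At P = 3:
Qd = 88 - 1*3 = 85
Qs = 8 + 5*3 = 23
Shortage = Qd - Qs = 85 - 23 = 62

62


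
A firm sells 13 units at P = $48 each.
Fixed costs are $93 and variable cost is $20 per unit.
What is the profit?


Total Revenue = P * Q = 48 * 13 = $624
Total Cost = FC + VC*Q = 93 + 20*13 = $353
Profit = TR - TC = 624 - 353 = $271

$271


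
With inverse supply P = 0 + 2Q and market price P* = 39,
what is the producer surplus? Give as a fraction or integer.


Minimum supply price (at Q=0): P_min = 0
Quantity supplied at P* = 39:
Q* = (39 - 0)/2 = 39/2
PS = (1/2) * Q* * (P* - P_min)
PS = (1/2) * 39/2 * (39 - 0)
PS = (1/2) * 39/2 * 39 = 1521/4

1521/4


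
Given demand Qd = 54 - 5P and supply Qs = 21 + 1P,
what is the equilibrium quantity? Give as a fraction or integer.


First find equilibrium price:
54 - 5P = 21 + 1P
P* = 33/6 = 11/2
Then substitute into demand:
Q* = 54 - 5 * 11/2 = 53/2

53/2


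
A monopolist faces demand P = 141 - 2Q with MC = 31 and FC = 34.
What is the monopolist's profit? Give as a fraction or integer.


MR = MC: 141 - 4Q = 31
Q* = 55/2
P* = 141 - 2*55/2 = 86
Profit = (P* - MC)*Q* - FC
= (86 - 31)*55/2 - 34
= 55*55/2 - 34
= 3025/2 - 34 = 2957/2

2957/2


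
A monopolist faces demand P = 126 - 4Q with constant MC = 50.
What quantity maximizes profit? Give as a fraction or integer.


TR = P*Q = (126 - 4Q)Q = 126Q - 4Q^2
MR = dTR/dQ = 126 - 8Q
Set MR = MC:
126 - 8Q = 50
76 = 8Q
Q* = 76/8 = 19/2

19/2


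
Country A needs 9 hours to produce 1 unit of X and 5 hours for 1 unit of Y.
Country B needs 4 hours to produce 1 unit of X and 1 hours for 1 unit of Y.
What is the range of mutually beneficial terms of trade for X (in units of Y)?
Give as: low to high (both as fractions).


Opportunity cost of X for Country A = hours_X / hours_Y = 9/5 = 9/5 units of Y
Opportunity cost of X for Country B = hours_X / hours_Y = 4/1 = 4 units of Y
Terms of trade must be between the two opportunity costs.
Range: 9/5 to 4

9/5 to 4


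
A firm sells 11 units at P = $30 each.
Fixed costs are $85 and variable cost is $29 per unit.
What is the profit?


Total Revenue = P * Q = 30 * 11 = $330
Total Cost = FC + VC*Q = 85 + 29*11 = $404
Profit = TR - TC = 330 - 404 = $-74

$-74


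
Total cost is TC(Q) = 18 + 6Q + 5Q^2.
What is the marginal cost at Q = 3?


MC = dTC/dQ = 6 + 2*5*Q
At Q = 3:
MC = 6 + 10*3
MC = 6 + 30 = 36

36


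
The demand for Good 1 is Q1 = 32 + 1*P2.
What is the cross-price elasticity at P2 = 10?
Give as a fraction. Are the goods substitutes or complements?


dQ1/dP2 = 1
At P2 = 10: Q1 = 32 + 1*10 = 42
Exy = (dQ1/dP2)(P2/Q1) = 1 * 10 / 42 = 5/21
Since Exy > 0, the goods are substitutes.

5/21 (substitutes)


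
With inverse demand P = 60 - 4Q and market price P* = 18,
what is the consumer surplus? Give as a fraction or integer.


Maximum willingness to pay (at Q=0): P_max = 60
Quantity demanded at P* = 18:
Q* = (60 - 18)/4 = 21/2
CS = (1/2) * Q* * (P_max - P*)
CS = (1/2) * 21/2 * (60 - 18)
CS = (1/2) * 21/2 * 42 = 441/2

441/2


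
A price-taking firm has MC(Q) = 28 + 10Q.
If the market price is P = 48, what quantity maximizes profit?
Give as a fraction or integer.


In perfect competition, profit is maximized where P = MC.
48 = 28 + 10Q
20 = 10Q
Q* = 20/10 = 2

2


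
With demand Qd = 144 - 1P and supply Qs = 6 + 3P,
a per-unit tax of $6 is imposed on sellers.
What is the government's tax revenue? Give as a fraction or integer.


With tax on sellers, new supply: Qs' = 6 + 3(P - 6)
= 3P - 12
New equilibrium quantity:
Q_new = 105
Tax revenue = tax * Q_new = 6 * 105 = 630

630


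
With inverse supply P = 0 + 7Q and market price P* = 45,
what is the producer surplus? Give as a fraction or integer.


Minimum supply price (at Q=0): P_min = 0
Quantity supplied at P* = 45:
Q* = (45 - 0)/7 = 45/7
PS = (1/2) * Q* * (P* - P_min)
PS = (1/2) * 45/7 * (45 - 0)
PS = (1/2) * 45/7 * 45 = 2025/14

2025/14


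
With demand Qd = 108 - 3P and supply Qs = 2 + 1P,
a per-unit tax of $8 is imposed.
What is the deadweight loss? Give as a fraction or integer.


Pre-tax equilibrium quantity: Q* = 57/2
Post-tax equilibrium quantity: Q_tax = 45/2
Reduction in quantity: Q* - Q_tax = 6
DWL = (1/2) * tax * (Q* - Q_tax)
DWL = (1/2) * 8 * 6 = 24

24


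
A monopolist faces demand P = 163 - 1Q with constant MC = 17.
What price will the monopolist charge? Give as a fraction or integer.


MR = 163 - 2Q
Set MR = MC: 163 - 2Q = 17
Q* = 73
Substitute into demand:
P* = 163 - 1*73 = 90

90


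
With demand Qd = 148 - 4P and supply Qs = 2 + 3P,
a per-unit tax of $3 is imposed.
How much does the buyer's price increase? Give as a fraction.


With a per-unit tax, the buyer's price increase depends on relative slopes.
Supply slope: d = 3, Demand slope: b = 4
Buyer's price increase = d * tax / (b + d)
= 3 * 3 / (4 + 3)
= 9 / 7 = 9/7

9/7


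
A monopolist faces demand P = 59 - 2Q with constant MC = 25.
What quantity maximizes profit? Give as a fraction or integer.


TR = P*Q = (59 - 2Q)Q = 59Q - 2Q^2
MR = dTR/dQ = 59 - 4Q
Set MR = MC:
59 - 4Q = 25
34 = 4Q
Q* = 34/4 = 17/2

17/2


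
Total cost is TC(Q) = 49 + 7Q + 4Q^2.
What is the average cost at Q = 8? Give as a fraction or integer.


TC(8) = 49 + 7*8 + 4*8^2
TC(8) = 49 + 56 + 256 = 361
AC = TC/Q = 361/8 = 361/8

361/8


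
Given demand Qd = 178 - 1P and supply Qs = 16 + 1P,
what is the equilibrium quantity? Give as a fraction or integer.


First find equilibrium price:
178 - 1P = 16 + 1P
P* = 162/2 = 81
Then substitute into demand:
Q* = 178 - 1 * 81 = 97

97


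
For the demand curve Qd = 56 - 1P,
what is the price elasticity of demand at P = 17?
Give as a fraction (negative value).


dQ/dP = -1
At P = 17: Q = 56 - 1*17 = 39
E = (dQ/dP)(P/Q) = (-1)(17/39) = -17/39

-17/39


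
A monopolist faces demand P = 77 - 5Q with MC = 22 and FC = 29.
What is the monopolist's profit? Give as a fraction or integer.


MR = MC: 77 - 10Q = 22
Q* = 11/2
P* = 77 - 5*11/2 = 99/2
Profit = (P* - MC)*Q* - FC
= (99/2 - 22)*11/2 - 29
= 55/2*11/2 - 29
= 605/4 - 29 = 489/4

489/4


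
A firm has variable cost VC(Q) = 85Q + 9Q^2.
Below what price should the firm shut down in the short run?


AVC(Q) = VC(Q)/Q = 85 + 9Q
AVC is increasing in Q, so minimum AVC is at Q -> 0+.
Min AVC = 85
The firm should shut down if P < 85.

85


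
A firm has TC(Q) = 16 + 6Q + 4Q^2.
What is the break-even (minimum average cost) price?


AC(Q) = 16/Q + 6 + 4Q
To minimize: dAC/dQ = -16/Q^2 + 4 = 0
Q^2 = 16/4 = 4
Q* = 2
Min AC = 16/2 + 6 + 4*2
Min AC = 8 + 6 + 8 = 22

22


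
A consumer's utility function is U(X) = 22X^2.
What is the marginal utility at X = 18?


MU = dU/dX = 22*2*X^(2-1)
MU = 44*X^1
At X = 18:
MU = 44 * 18^1
MU = 44 * 18 = 792

792


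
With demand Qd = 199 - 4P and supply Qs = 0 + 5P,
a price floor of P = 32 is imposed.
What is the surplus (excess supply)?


At P = 32:
Qd = 199 - 4*32 = 71
Qs = 0 + 5*32 = 160
Surplus = Qs - Qd = 160 - 71 = 89

89


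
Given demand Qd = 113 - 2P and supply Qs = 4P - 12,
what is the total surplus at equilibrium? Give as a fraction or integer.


Find equilibrium: 113 - 2P = 4P - 12
113 + 12 = 6P
P* = 125/6 = 125/6
Q* = 4*125/6 - 12 = 214/3
Inverse demand: P = 113/2 - Q/2, so P_max = 113/2
Inverse supply: P = 3 + Q/4, so P_min = 3
CS = (1/2) * 214/3 * (113/2 - 125/6) = 11449/9
PS = (1/2) * 214/3 * (125/6 - 3) = 11449/18
TS = CS + PS = 11449/9 + 11449/18 = 11449/6

11449/6


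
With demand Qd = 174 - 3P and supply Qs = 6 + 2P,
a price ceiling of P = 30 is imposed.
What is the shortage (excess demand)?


At P = 30:
Qd = 174 - 3*30 = 84
Qs = 6 + 2*30 = 66
Shortage = Qd - Qs = 84 - 66 = 18

18


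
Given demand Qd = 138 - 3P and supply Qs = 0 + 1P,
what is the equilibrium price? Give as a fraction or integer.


At equilibrium, Qd = Qs.
138 - 3P = 0 + 1P
138 - 0 = 3P + 1P
138 = 4P
P* = 138/4 = 69/2

69/2


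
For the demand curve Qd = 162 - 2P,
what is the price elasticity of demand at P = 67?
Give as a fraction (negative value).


dQ/dP = -2
At P = 67: Q = 162 - 2*67 = 28
E = (dQ/dP)(P/Q) = (-2)(67/28) = -67/14

-67/14


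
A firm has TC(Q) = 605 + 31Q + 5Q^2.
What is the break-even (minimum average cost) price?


AC(Q) = 605/Q + 31 + 5Q
To minimize: dAC/dQ = -605/Q^2 + 5 = 0
Q^2 = 605/5 = 121
Q* = 11
Min AC = 605/11 + 31 + 5*11
Min AC = 55 + 31 + 55 = 141

141


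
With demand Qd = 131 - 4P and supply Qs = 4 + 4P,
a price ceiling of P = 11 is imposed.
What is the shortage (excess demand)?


At P = 11:
Qd = 131 - 4*11 = 87
Qs = 4 + 4*11 = 48
Shortage = Qd - Qs = 87 - 48 = 39

39


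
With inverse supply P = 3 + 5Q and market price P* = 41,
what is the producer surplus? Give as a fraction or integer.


Minimum supply price (at Q=0): P_min = 3
Quantity supplied at P* = 41:
Q* = (41 - 3)/5 = 38/5
PS = (1/2) * Q* * (P* - P_min)
PS = (1/2) * 38/5 * (41 - 3)
PS = (1/2) * 38/5 * 38 = 722/5

722/5
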